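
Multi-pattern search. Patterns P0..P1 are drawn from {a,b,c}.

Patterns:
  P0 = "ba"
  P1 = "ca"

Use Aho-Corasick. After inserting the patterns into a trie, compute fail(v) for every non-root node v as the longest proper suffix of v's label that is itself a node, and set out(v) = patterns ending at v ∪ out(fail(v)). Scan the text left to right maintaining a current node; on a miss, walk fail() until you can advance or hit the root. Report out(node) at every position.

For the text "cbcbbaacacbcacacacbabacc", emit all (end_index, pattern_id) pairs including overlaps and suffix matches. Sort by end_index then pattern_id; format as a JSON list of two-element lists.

Build automaton:
Trie nodes:
  n0 'ε': b→1 c→3
  n1 'b': a→2
  n2 'ba': ·  [P0 ends]
  n3 'c': a→4
  n4 'ca': ·  [P1 ends]

BFS fail/out derivation:
  fail(1) 'b': from fail(0)=0 chase 'b': 0 ⇒ 0;  out=∅∪out(0)=∅
  fail(3) 'c': from fail(0)=0 chase 'c': 0 ⇒ 0;  out=∅∪out(0)=∅
  fail(2) 'ba': from fail(1)=0 chase 'a': 0 ⇒ 0;  out={0}∪out(0)={0}
  fail(4) 'ca': from fail(3)=0 chase 'a': 0 ⇒ 0;  out={1}∪out(0)={1}

Run:
[0] read 'c'  n0⇒n3
[1] read 'b'  n3⇒n1 (via fail)
[2] read 'c'  n1⇒n3 (via fail)
[3] read 'b'  n3⇒n1 (via fail)
[4] read 'b'  n1⇒n1 (via fail)
[5] read 'a'  n1⇒n2  → match P0@[4:5]
[6] read 'a'  n2⇒n0 (via fail)
[7] read 'c'  n0⇒n3
[8] read 'a'  n3⇒n4  → match P1@[7:8]
[9] read 'c'  n4⇒n3 (via fail)
[10] read 'b'  n3⇒n1 (via fail)
[11] read 'c'  n1⇒n3 (via fail)
[12] read 'a'  n3⇒n4  → match P1@[11:12]
[13] read 'c'  n4⇒n3 (via fail)
[14] read 'a'  n3⇒n4  → match P1@[13:14]
[15] read 'c'  n4⇒n3 (via fail)
[16] read 'a'  n3⇒n4  → match P1@[15:16]
[17] read 'c'  n4⇒n3 (via fail)
[18] read 'b'  n3⇒n1 (via fail)
[19] read 'a'  n1⇒n2  → match P0@[18:19]
[20] read 'b'  n2⇒n1 (via fail)
[21] read 'a'  n1⇒n2  → match P0@[20:21]
[22] read 'c'  n2⇒n3 (via fail)
[23] read 'c'  n3⇒n3 (via fail)

Matches: [[5,0],[8,1],[12,1],[14,1],[16,1],[19,0],[21,0]]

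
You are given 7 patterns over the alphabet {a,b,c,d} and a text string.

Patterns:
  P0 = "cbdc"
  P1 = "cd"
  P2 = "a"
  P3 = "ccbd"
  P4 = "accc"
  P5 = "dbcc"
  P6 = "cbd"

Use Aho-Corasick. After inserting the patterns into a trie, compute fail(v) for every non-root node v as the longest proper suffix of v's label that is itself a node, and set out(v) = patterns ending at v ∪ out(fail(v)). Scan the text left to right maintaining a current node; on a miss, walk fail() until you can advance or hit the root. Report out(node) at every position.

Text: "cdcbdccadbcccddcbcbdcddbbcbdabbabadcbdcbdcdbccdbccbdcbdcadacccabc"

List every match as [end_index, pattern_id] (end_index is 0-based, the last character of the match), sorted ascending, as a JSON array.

Build:
Trie nodes:
  0='ε' goto a→6 c→1 d→13
  1='c' goto b→2 c→7 d→5
  2='cb' goto d→3
  3='cbd' goto c→4  ←P6
  4='cbdc' goto ·  ←P0
  5='cd' goto ·  ←P1
  6='a' goto c→10  ←P2
  7='cc' goto b→8
  8='ccb' goto d→9
  9='ccbd' goto ·  ←P3
  10='ac' goto c→11
  11='acc' goto c→12
  12='accc' goto ·  ←P4
  13='d' goto b→14
  14='db' goto c→15
  15='dbc' goto c→16
  16='dbcc' goto ·  ←P5

BFS fail/out derivation:
  fail(1) 'c': from fail(0)=0 chase 'c': 0 ⇒ 0;  out=∅∪out(0)=∅
  fail(6) 'a': from fail(0)=0 chase 'a': 0 ⇒ 0;  out={2}∪out(0)={2}
  fail(13) 'd': from fail(0)=0 chase 'd': 0 ⇒ 0;  out=∅∪out(0)=∅
  fail(2) 'cb': from fail(1)=0 chase 'b': 0 ⇒ 0;  out=∅∪out(0)=∅
  fail(5) 'cd': from fail(1)=0 chase 'd': 0 ⇒ 13;  out={1}∪out(13)={1}
  fail(7) 'cc': from fail(1)=0 chase 'c': 0 ⇒ 1;  out=∅∪out(1)=∅
  fail(10) 'ac': from fail(6)=0 chase 'c': 0 ⇒ 1;  out=∅∪out(1)=∅
  fail(14) 'db': from fail(13)=0 chase 'b': 0 ⇒ 0;  out=∅∪out(0)=∅
  fail(3) 'cbd': from fail(2)=0 chase 'd': 0 ⇒ 13;  out={6}∪out(13)={6}
  fail(8) 'ccb': from fail(7)=1 chase 'b': 1 ⇒ 2;  out=∅∪out(2)=∅
  fail(11) 'acc': from fail(10)=1 chase 'c': 1 ⇒ 7;  out=∅∪out(7)=∅
  fail(15) 'dbc': from fail(14)=0 chase 'c': 0 ⇒ 1;  out=∅∪out(1)=∅
  fail(4) 'cbdc': from fail(3)=13 chase 'c': 13→0 ⇒ 1;  out={0}∪out(1)={0}
  fail(9) 'ccbd': from fail(8)=2 chase 'd': 2 ⇒ 3;  out={3}∪out(3)={3,6}
  fail(12) 'accc': from fail(11)=7 chase 'c': 7→1 ⇒ 7;  out={4}∪out(7)={4}
  fail(16) 'dbcc': from fail(15)=1 chase 'c': 1 ⇒ 7;  out={5}∪out(7)={5}

Run:
pos 0 'c': at 1
pos 1 'd': at 5  ** P1@[0:1]
pos 2 'c': at 1 (via fail)
pos 3 'b': at 2
pos 4 'd': at 3  ** P6@[2:4]
pos 5 'c': at 4  ** P0@[2:5]
pos 6 'c': at 7 (via fail)
pos 7 'a': at 6 (via fail)  ** P2@[7:7]
pos 8 'd': at 13 (via fail)
pos 9 'b': at 14
pos 10 'c': at 15
pos 11 'c': at 16  ** P5@[8:11]
pos 12 'c': at 7 (via fail)
pos 13 'd': at 5 (via fail)  ** P1@[12:13]
pos 14 'd': at 13 (via fail)
pos 15 'c': at 1 (via fail)
pos 16 'b': at 2
pos 17 'c': at 1 (via fail)
pos 18 'b': at 2
pos 19 'd': at 3  ** P6@[17:19]
pos 20 'c': at 4  ** P0@[17:20]
pos 21 'd': at 5 (via fail)  ** P1@[20:21]
pos 22 'd': at 13 (via fail)
pos 23 'b': at 14
pos 24 'b': at 0 (via fail)
pos 25 'c': at 1
pos 26 'b': at 2
pos 27 'd': at 3  ** P6@[25:27]
pos 28 'a': at 6 (via fail)  ** P2@[28:28]
pos 29 'b': at 0 (via fail)
pos 30 'b': at 0
pos 31 'a': at 6  ** P2@[31:31]
pos 32 'b': at 0 (via fail)
pos 33 'a': at 6  ** P2@[33:33]
pos 34 'd': at 13 (via fail)
pos 35 'c': at 1 (via fail)
pos 36 'b': at 2
pos 37 'd': at 3  ** P6@[35:37]
pos 38 'c': at 4  ** P0@[35:38]
pos 39 'b': at 2 (via fail)
pos 40 'd': at 3  ** P6@[38:40]
pos 41 'c': at 4  ** P0@[38:41]
pos 42 'd': at 5 (via fail)  ** P1@[41:42]
pos 43 'b': at 14 (via fail)
pos 44 'c': at 15
pos 45 'c': at 16  ** P5@[42:45]
pos 46 'd': at 5 (via fail)  ** P1@[45:46]
pos 47 'b': at 14 (via fail)
pos 48 'c': at 15
pos 49 'c': at 16  ** P5@[46:49]
pos 50 'b': at 8 (via fail)
pos 51 'd': at 9  ** P3@[48:51],P6@[49:51]
pos 52 'c': at 4 (via fail)  ** P0@[49:52]
pos 53 'b': at 2 (via fail)
pos 54 'd': at 3  ** P6@[52:54]
pos 55 'c': at 4  ** P0@[52:55]
pos 56 'a': at 6 (via fail)  ** P2@[56:56]
pos 57 'd': at 13 (via fail)
pos 58 'a': at 6 (via fail)  ** P2@[58:58]
pos 59 'c': at 10
pos 60 'c': at 11
pos 61 'c': at 12  ** P4@[58:61]
pos 62 'a': at 6 (via fail)  ** P2@[62:62]
pos 63 'b': at 0 (via fail)
pos 64 'c': at 1

Result: [[1,1],[4,6],[5,0],[7,2],[11,5],[13,1],[19,6],[20,0],[21,1],[27,6],[28,2],[31,2],[33,2],[37,6],[38,0],[40,6],[41,0],[42,1],[45,5],[46,1],[49,5],[51,3],[51,6],[52,0],[54,6],[55,0],[56,2],[58,2],[61,4],[62,2]]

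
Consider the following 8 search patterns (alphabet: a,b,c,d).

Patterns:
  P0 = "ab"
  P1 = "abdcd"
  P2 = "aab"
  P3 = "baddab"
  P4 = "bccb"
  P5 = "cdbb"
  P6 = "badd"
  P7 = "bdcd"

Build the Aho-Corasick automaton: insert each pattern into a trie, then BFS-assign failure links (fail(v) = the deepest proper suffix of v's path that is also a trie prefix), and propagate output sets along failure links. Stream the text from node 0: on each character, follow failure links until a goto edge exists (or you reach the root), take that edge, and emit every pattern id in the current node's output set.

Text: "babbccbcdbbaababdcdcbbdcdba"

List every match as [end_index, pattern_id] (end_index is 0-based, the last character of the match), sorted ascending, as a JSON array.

Build automaton:
Trie (insert patterns):
  0='ε' goto a→1 b→8 c→17
  1='a' goto a→6 b→2
  2='ab' goto d→3  ←P0
  3='abd' goto c→4
  4='abdc' goto d→5
  5='abdcd' goto ·  ←P1
  6='aa' goto b→7
  7='aab' goto ·  ←P2
  8='b' goto a→9 c→14 d→21
  9='ba' goto d→10
  10='bad' goto d→11
  11='badd' goto a→12  ←P6
  12='badda' goto b→13
  13='baddab' goto ·  ←P3
  14='bc' goto c→15
  15='bcc' goto b→16
  16='bccb' goto ·  ←P4
  17='c' goto d→18
  18='cd' goto b→19
  19='cdb' goto b→20
  20='cdbb' goto ·  ←P5
  21='bd' goto c→22
  22='bdc' goto d→23
  23='bdcd' goto ·  ←P7

BFS fail/out derivation:
  n1('a'): parent n0 fail=0; on 'a' 0 → fail=0;  out ∅∪∅=∅
  n8('b'): parent n0 fail=0; on 'b' 0 → fail=0;  out ∅∪∅=∅
  n17('c'): parent n0 fail=0; on 'c' 0 → fail=0;  out ∅∪∅=∅
  n2('ab'): parent n1 fail=0; on 'b' 0 → fail=8;  out {0}∪∅={0}
  n6('aa'): parent n1 fail=0; on 'a' 0 → fail=1;  out ∅∪∅=∅
  n9('ba'): parent n8 fail=0; on 'a' 0 → fail=1;  out ∅∪∅=∅
  n14('bc'): parent n8 fail=0; on 'c' 0 → fail=17;  out ∅∪∅=∅
  n18('cd'): parent n17 fail=0; on 'd' 0 → fail=0;  out ∅∪∅=∅
  n21('bd'): parent n8 fail=0; on 'd' 0 → fail=0;  out ∅∪∅=∅
  n3('abd'): parent n2 fail=8; on 'd' 8 → fail=21;  out ∅∪∅=∅
  n7('aab'): parent n6 fail=1; on 'b' 1 → fail=2;  out {2}∪{0}={0,2}
  n10('bad'): parent n9 fail=1; on 'd' 1→0 → fail=0;  out ∅∪∅=∅
  n15('bcc'): parent n14 fail=17; on 'c' 17→0 → fail=17;  out ∅∪∅=∅
  n19('cdb'): parent n18 fail=0; on 'b' 0 → fail=8;  out ∅∪∅=∅
  n22('bdc'): parent n21 fail=0; on 'c' 0 → fail=17;  out ∅∪∅=∅
  n4('abdc'): parent n3 fail=21; on 'c' 21 → fail=22;  out ∅∪∅=∅
  n11('badd'): parent n10 fail=0; on 'd' 0 → fail=0;  out {6}∪∅={6}
  n16('bccb'): parent n15 fail=17; on 'b' 17→0 → fail=8;  out {4}∪∅={4}
  n20('cdbb'): parent n19 fail=8; on 'b' 8→0 → fail=8;  out {5}∪∅={5}
  n23('bdcd'): parent n22 fail=17; on 'd' 17 → fail=18;  out {7}∪∅={7}
  n5('abdcd'): parent n4 fail=22; on 'd' 22 → fail=23;  out {1}∪{7}={1,7}
  n12('badda'): parent n11 fail=0; on 'a' 0 → fail=1;  out ∅∪∅=∅
  n13('baddab'): parent n12 fail=1; on 'b' 1 → fail=2;  out {3}∪{0}={0,3}

Scan:
i=0 'b': node 0→8
i=1 'a': node 8→9
i=2 'b': node 9→2 (fail-walked)  ** P0@[1:2]
i=3 'b': node 2→8 (fail-walked)
i=4 'c': node 8→14
i=5 'c': node 14→15
i=6 'b': node 15→16  ** P4@[3:6]
i=7 'c': node 16→14 (fail-walked)
i=8 'd': node 14→18 (fail-walked)
i=9 'b': node 18→19
i=10 'b': node 19→20  ** P5@[7:10]
i=11 'a': node 20→9 (fail-walked)
i=12 'a': node 9→6 (fail-walked)
i=13 'b': node 6→7  ** P0@[12:13],P2@[11:13]
i=14 'a': node 7→9 (fail-walked)
i=15 'b': node 9→2 (fail-walked)  ** P0@[14:15]
i=16 'd': node 2→3
i=17 'c': node 3→4
i=18 'd': node 4→5  ** P1@[14:18],P7@[15:18]
i=19 'c': node 5→17 (fail-walked)
i=20 'b': node 17→8 (fail-walked)
i=21 'b': node 8→8 (fail-walked)
i=22 'd': node 8→21
i=23 'c': node 21→22
i=24 'd': node 22→23  ** P7@[21:24]
i=25 'b': node 23→19 (fail-walked)
i=26 'a': node 19→9 (fail-walked)

Result: [[2,0],[6,4],[10,5],[13,0],[13,2],[15,0],[18,1],[18,7],[24,7]]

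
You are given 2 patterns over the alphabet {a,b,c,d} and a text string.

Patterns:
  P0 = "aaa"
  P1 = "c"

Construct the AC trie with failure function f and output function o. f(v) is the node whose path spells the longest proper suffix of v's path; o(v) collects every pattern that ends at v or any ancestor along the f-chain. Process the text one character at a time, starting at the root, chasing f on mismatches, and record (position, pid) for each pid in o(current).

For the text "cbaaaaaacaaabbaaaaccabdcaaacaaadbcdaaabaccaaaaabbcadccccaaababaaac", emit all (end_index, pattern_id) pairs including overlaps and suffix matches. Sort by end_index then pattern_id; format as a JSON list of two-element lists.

Construct AC machine:
Trie nodes:
  0='ε' goto a→1 c→4
  1='a' goto a→2
  2='aa' goto a→3
  3='aaa' goto ·  ←P0
  4='c' goto ·  ←P1

Failure links (BFS by depth):
  fail(1) 'a': from fail(0)=0 chase 'a': 0 ⇒ 0;  out=∅∪out(0)=∅
  fail(4) 'c': from fail(0)=0 chase 'c': 0 ⇒ 0;  out={1}∪out(0)={1}
  fail(2) 'aa': from fail(1)=0 chase 'a': 0 ⇒ 1;  out=∅∪out(1)=∅
  fail(3) 'aaa': from fail(2)=1 chase 'a': 1 ⇒ 2;  out={0}∪out(2)={0}

Run:
i=0 'c': node 0→4  emit P1@[0:0]
i=1 'b': node 4→0 ·f
i=2 'a': node 0→1
i=3 'a': node 1→2
i=4 'a': node 2→3  emit P0@[2:4]
i=5 'a': node 3→3 ·f  emit P0@[3:5]
i=6 'a': node 3→3 ·f  emit P0@[4:6]
i=7 'a': node 3→3 ·f  emit P0@[5:7]
i=8 'c': node 3→4 ·f  emit P1@[8:8]
i=9 'a': node 4→1 ·f
i=10 'a': node 1→2
i=11 'a': node 2→3  emit P0@[9:11]
i=12 'b': node 3→0 ·f
i=13 'b': node 0→0
i=14 'a': node 0→1
i=15 'a': node 1→2
i=16 'a': node 2→3  emit P0@[14:16]
i=17 'a': node 3→3 ·f  emit P0@[15:17]
i=18 'c': node 3→4 ·f  emit P1@[18:18]
i=19 'c': node 4→4 ·f  emit P1@[19:19]
i=20 'a': node 4→1 ·f
i=21 'b': node 1→0 ·f
i=22 'd': node 0→0
i=23 'c': node 0→4  emit P1@[23:23]
i=24 'a': node 4→1 ·f
i=25 'a': node 1→2
i=26 'a': node 2→3  emit P0@[24:26]
i=27 'c': node 3→4 ·f  emit P1@[27:27]
i=28 'a': node 4→1 ·f
i=29 'a': node 1→2
i=30 'a': node 2→3  emit P0@[28:30]
i=31 'd': node 3→0 ·f
i=32 'b': node 0→0
i=33 'c': node 0→4  emit P1@[33:33]
i=34 'd': node 4→0 ·f
i=35 'a': node 0→1
i=36 'a': node 1→2
i=37 'a': node 2→3  emit P0@[35:37]
i=38 'b': node 3→0 ·f
i=39 'a': node 0→1
i=40 'c': node 1→4 ·f  emit P1@[40:40]
i=41 'c': node 4→4 ·f  emit P1@[41:41]
i=42 'a': node 4→1 ·f
i=43 'a': node 1→2
i=44 'a': node 2→3  emit P0@[42:44]
i=45 'a': node 3→3 ·f  emit P0@[43:45]
i=46 'a': node 3→3 ·f  emit P0@[44:46]
i=47 'b': node 3→0 ·f
i=48 'b': node 0→0
i=49 'c': node 0→4  emit P1@[49:49]
i=50 'a': node 4→1 ·f
i=51 'd': node 1→0 ·f
i=52 'c': node 0→4  emit P1@[52:52]
i=53 'c': node 4→4 ·f  emit P1@[53:53]
i=54 'c': node 4→4 ·f  emit P1@[54:54]
i=55 'c': node 4→4 ·f  emit P1@[55:55]
i=56 'a': node 4→1 ·f
i=57 'a': node 1→2
i=58 'a': node 2→3  emit P0@[56:58]
i=59 'b': node 3→0 ·f
i=60 'a': node 0→1
i=61 'b': node 1→0 ·f
i=62 'a': node 0→1
i=63 'a': node 1→2
i=64 'a': node 2→3  emit P0@[62:64]
i=65 'c': node 3→4 ·f  emit P1@[65:65]

Result: [[0,1],[4,0],[5,0],[6,0],[7,0],[8,1],[11,0],[16,0],[17,0],[18,1],[19,1],[23,1],[26,0],[27,1],[30,0],[33,1],[37,0],[40,1],[41,1],[44,0],[45,0],[46,0],[49,1],[52,1],[53,1],[54,1],[55,1],[58,0],[64,0],[65,1]]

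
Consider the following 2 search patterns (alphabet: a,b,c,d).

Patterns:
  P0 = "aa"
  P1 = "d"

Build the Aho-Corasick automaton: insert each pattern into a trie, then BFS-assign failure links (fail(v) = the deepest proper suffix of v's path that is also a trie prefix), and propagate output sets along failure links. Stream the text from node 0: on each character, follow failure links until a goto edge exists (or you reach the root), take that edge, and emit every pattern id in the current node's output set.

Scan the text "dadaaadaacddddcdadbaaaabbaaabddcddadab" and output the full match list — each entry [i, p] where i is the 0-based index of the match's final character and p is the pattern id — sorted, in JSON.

Build automaton:
Trie nodes:
  n0 'ε': a→1 d→3
  n1 'a': a→2
  n2 'aa': ·  [P0 ends]
  n3 'd': ·  [P1 ends]

BFS fail/out derivation:
  fail(1) 'a': from fail(0)=0 chase 'a': 0 ⇒ 0;  out=∅∪out(0)=∅
  fail(3) 'd': from fail(0)=0 chase 'd': 0 ⇒ 0;  out={1}∪out(0)={1}
  fail(2) 'aa': from fail(1)=0 chase 'a': 0 ⇒ 1;  out={0}∪out(1)={0}

Scan:
[0] read 'd'  n0⇒n3  emit P1@[0:0]
[1] read 'a'  n3⇒n1 (via fail)
[2] read 'd'  n1⇒n3 (via fail)  emit P1@[2:2]
[3] read 'a'  n3⇒n1 (via fail)
[4] read 'a'  n1⇒n2  emit P0@[3:4]
[5] read 'a'  n2⇒n2 (via fail)  emit P0@[4:5]
[6] read 'd'  n2⇒n3 (via fail)  emit P1@[6:6]
[7] read 'a'  n3⇒n1 (via fail)
[8] read 'a'  n1⇒n2  emit P0@[7:8]
[9] read 'c'  n2⇒n0 (via fail)
[10] read 'd'  n0⇒n3  emit P1@[10:10]
[11] read 'd'  n3⇒n3 (via fail)  emit P1@[11:11]
[12] read 'd'  n3⇒n3 (via fail)  emit P1@[12:12]
[13] read 'd'  n3⇒n3 (via fail)  emit P1@[13:13]
[14] read 'c'  n3⇒n0 (via fail)
[15] read 'd'  n0⇒n3  emit P1@[15:15]
[16] read 'a'  n3⇒n1 (via fail)
[17] read 'd'  n1⇒n3 (via fail)  emit P1@[17:17]
[18] read 'b'  n3⇒n0 (via fail)
[19] read 'a'  n0⇒n1
[20] read 'a'  n1⇒n2  emit P0@[19:20]
[21] read 'a'  n2⇒n2 (via fail)  emit P0@[20:21]
[22] read 'a'  n2⇒n2 (via fail)  emit P0@[21:22]
[23] read 'b'  n2⇒n0 (via fail)
[24] read 'b'  n0⇒n0
[25] read 'a'  n0⇒n1
[26] read 'a'  n1⇒n2  emit P0@[25:26]
[27] read 'a'  n2⇒n2 (via fail)  emit P0@[26:27]
[28] read 'b'  n2⇒n0 (via fail)
[29] read 'd'  n0⇒n3  emit P1@[29:29]
[30] read 'd'  n3⇒n3 (via fail)  emit P1@[30:30]
[31] read 'c'  n3⇒n0 (via fail)
[32] read 'd'  n0⇒n3  emit P1@[32:32]
[33] read 'd'  n3⇒n3 (via fail)  emit P1@[33:33]
[34] read 'a'  n3⇒n1 (via fail)
[35] read 'd'  n1⇒n3 (via fail)  emit P1@[35:35]
[36] read 'a'  n3⇒n1 (via fail)
[37] read 'b'  n1⇒n0 (via fail)

Matches: [[0,1],[2,1],[4,0],[5,0],[6,1],[8,0],[10,1],[11,1],[12,1],[13,1],[15,1],[17,1],[20,0],[21,0],[22,0],[26,0],[27,0],[29,1],[30,1],[32,1],[33,1],[35,1]]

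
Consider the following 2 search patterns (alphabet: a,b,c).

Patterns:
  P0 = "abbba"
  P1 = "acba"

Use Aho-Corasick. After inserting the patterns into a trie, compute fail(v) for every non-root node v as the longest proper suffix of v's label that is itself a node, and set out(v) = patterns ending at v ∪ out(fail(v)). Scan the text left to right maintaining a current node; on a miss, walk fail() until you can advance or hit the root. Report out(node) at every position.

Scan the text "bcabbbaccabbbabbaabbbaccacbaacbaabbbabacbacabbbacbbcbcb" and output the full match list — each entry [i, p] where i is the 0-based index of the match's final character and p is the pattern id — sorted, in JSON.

Build automaton:
Trie nodes:
  0='ε' goto a→1
  1='a' goto b→2 c→6
  2='ab' goto b→3
  3='abb' goto b→4
  4='abbb' goto a→5
  5='abbba' goto ·  [P0 ends]
  6='ac' goto b→7
  7='acb' goto a→8
  8='acba' goto ·  [P1 ends]

Failure links (BFS by depth):
  n1('a'): parent n0 fail=0; on 'a' 0 → fail=0;  out ∅∪∅=∅
  n2('ab'): parent n1 fail=0; on 'b' 0 → fail=0;  out ∅∪∅=∅
  n6('ac'): parent n1 fail=0; on 'c' 0 → fail=0;  out ∅∪∅=∅
  n3('abb'): parent n2 fail=0; on 'b' 0 → fail=0;  out ∅∪∅=∅
  n7('acb'): parent n6 fail=0; on 'b' 0 → fail=0;  out ∅∪∅=∅
  n4('abbb'): parent n3 fail=0; on 'b' 0 → fail=0;  out ∅∪∅=∅
  n8('acba'): parent n7 fail=0; on 'a' 0 → fail=1;  out {1}∪∅={1}
  n5('abbba'): parent n4 fail=0; on 'a' 0 → fail=1;  out {0}∪∅={0}

Run:
i=0 'b': node 0→0
i=1 'c': node 0→0
i=2 'a': node 0→1
i=3 'b': node 1→2
i=4 'b': node 2→3
i=5 'b': node 3→4
i=6 'a': node 4→5  ** P0@[2:6]
i=7 'c': node 5→6 ·f
i=8 'c': node 6→0 ·f
i=9 'a': node 0→1
i=10 'b': node 1→2
i=11 'b': node 2→3
i=12 'b': node 3→4
i=13 'a': node 4→5  ** P0@[9:13]
i=14 'b': node 5→2 ·f
i=15 'b': node 2→3
i=16 'a': node 3→1 ·f
i=17 'a': node 1→1 ·f
i=18 'b': node 1→2
i=19 'b': node 2→3
i=20 'b': node 3→4
i=21 'a': node 4→5  ** P0@[17:21]
i=22 'c': node 5→6 ·f
i=23 'c': node 6→0 ·f
i=24 'a': node 0→1
i=25 'c': node 1→6
i=26 'b': node 6→7
i=27 'a': node 7→8  ** P1@[24:27]
i=28 'a': node 8→1 ·f
i=29 'c': node 1→6
i=30 'b': node 6→7
i=31 'a': node 7→8  ** P1@[28:31]
i=32 'a': node 8→1 ·f
i=33 'b': node 1→2
i=34 'b': node 2→3
i=35 'b': node 3→4
i=36 'a': node 4→5  ** P0@[32:36]
i=37 'b': node 5→2 ·f
i=38 'a': node 2→1 ·f
i=39 'c': node 1→6
i=40 'b': node 6→7
i=41 'a': node 7→8  ** P1@[38:41]
i=42 'c': node 8→6 ·f
i=43 'a': node 6→1 ·f
i=44 'b': node 1→2
i=45 'b': node 2→3
i=46 'b': node 3→4
i=47 'a': node 4→5  ** P0@[43:47]
i=48 'c': node 5→6 ·f
i=49 'b': node 6→7
i=50 'b': node 7→0 ·f
i=51 'c': node 0→0
i=52 'b': node 0→0
i=53 'c': node 0→0
i=54 'b': node 0→0

Result: [[6,0],[13,0],[21,0],[27,1],[31,1],[36,0],[41,1],[47,0]]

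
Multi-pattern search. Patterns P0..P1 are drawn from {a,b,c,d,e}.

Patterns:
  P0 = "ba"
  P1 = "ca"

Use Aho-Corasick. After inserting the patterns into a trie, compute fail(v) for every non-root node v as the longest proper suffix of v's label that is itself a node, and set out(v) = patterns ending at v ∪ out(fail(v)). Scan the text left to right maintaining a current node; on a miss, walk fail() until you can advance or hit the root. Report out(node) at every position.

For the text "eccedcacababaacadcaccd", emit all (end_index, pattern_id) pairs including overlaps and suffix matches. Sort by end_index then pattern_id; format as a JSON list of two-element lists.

Construct AC machine:
Trie (insert patterns):
  n0 'ε': b→1 c→3
  n1 'b': a→2
  n2 'ba': ·  ←P0
  n3 'c': a→4
  n4 'ca': ·  ←P1

Failure links (BFS by depth):
  fail(1) 'b': from fail(0)=0 chase 'b': 0 ⇒ 0;  out=∅∪out(0)=∅
  fail(3) 'c': from fail(0)=0 chase 'c': 0 ⇒ 0;  out=∅∪out(0)=∅
  fail(2) 'ba': from fail(1)=0 chase 'a': 0 ⇒ 0;  out={0}∪out(0)={0}
  fail(4) 'ca': from fail(3)=0 chase 'a': 0 ⇒ 0;  out={1}∪out(0)={1}

Run:
[0] read 'e'  n0⇒n0
[1] read 'c'  n0⇒n3
[2] read 'c'  n3⇒n3 (via fail)
[3] read 'e'  n3⇒n0 (via fail)
[4] read 'd'  n0⇒n0
[5] read 'c'  n0⇒n3
[6] read 'a'  n3⇒n4  → match P1@[5:6]
[7] read 'c'  n4⇒n3 (via fail)
[8] read 'a'  n3⇒n4  → match P1@[7:8]
[9] read 'b'  n4⇒n1 (via fail)
[10] read 'a'  n1⇒n2  → match P0@[9:10]
[11] read 'b'  n2⇒n1 (via fail)
[12] read 'a'  n1⇒n2  → match P0@[11:12]
[13] read 'a'  n2⇒n0 (via fail)
[14] read 'c'  n0⇒n3
[15] read 'a'  n3⇒n4  → match P1@[14:15]
[16] read 'd'  n4⇒n0 (via fail)
[17] read 'c'  n0⇒n3
[18] read 'a'  n3⇒n4  → match P1@[17:18]
[19] read 'c'  n4⇒n3 (via fail)
[20] read 'c'  n3⇒n3 (via fail)
[21] read 'd'  n3⇒n0 (via fail)

Result: [[6,1],[8,1],[10,0],[12,0],[15,1],[18,1]]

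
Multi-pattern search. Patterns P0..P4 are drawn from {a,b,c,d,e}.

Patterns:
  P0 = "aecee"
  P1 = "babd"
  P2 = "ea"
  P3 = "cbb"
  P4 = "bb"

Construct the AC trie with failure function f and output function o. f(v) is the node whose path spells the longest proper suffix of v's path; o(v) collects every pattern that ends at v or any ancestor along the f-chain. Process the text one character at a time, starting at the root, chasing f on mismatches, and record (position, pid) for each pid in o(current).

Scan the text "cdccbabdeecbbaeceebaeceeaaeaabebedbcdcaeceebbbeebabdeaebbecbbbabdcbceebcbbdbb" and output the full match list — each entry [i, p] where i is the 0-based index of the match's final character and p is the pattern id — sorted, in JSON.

Construct AC machine:
Trie (insert patterns):
  n0 'ε': a→1 b→6 c→12 e→10
  n1 'a': e→2
  n2 'ae': c→3
  n3 'aec': e→4
  n4 'aece': e→5
  n5 'aecee': ·  [P0 ends]
  n6 'b': a→7 b→15
  n7 'ba': b→8
  n8 'bab': d→9
  n9 'babd': ·  [P1 ends]
  n10 'e': a→11
  n11 'ea': ·  [P2 ends]
  n12 'c': b→13
  n13 'cb': b→14
  n14 'cbb': ·  [P3 ends]
  n15 'bb': ·  [P4 ends]

BFS fail/out derivation:
  fail(1) 'a': from fail(0)=0 chase 'a': 0 ⇒ 0;  out=∅∪out(0)=∅
  fail(6) 'b': from fail(0)=0 chase 'b': 0 ⇒ 0;  out=∅∪out(0)=∅
  fail(10) 'e': from fail(0)=0 chase 'e': 0 ⇒ 0;  out=∅∪out(0)=∅
  fail(12) 'c': from fail(0)=0 chase 'c': 0 ⇒ 0;  out=∅∪out(0)=∅
  fail(2) 'ae': from fail(1)=0 chase 'e': 0 ⇒ 10;  out=∅∪out(10)=∅
  fail(7) 'ba': from fail(6)=0 chase 'a': 0 ⇒ 1;  out=∅∪out(1)=∅
  fail(11) 'ea': from fail(10)=0 chase 'a': 0 ⇒ 1;  out={2}∪out(1)={2}
  fail(13) 'cb': from fail(12)=0 chase 'b': 0 ⇒ 6;  out=∅∪out(6)=∅
  fail(15) 'bb': from fail(6)=0 chase 'b': 0 ⇒ 6;  out={4}∪out(6)={4}
  fail(3) 'aec': from fail(2)=10 chase 'c': 10→0 ⇒ 12;  out=∅∪out(12)=∅
  fail(8) 'bab': from fail(7)=1 chase 'b': 1→0 ⇒ 6;  out=∅∪out(6)=∅
  fail(14) 'cbb': from fail(13)=6 chase 'b': 6 ⇒ 15;  out={3}∪out(15)={3,4}
  fail(4) 'aece': from fail(3)=12 chase 'e': 12→0 ⇒ 10;  out=∅∪out(10)=∅
  fail(9) 'babd': from fail(8)=6 chase 'd': 6→0 ⇒ 0;  out={1}∪out(0)={1}
  fail(5) 'aecee': from fail(4)=10 chase 'e': 10→0 ⇒ 10;  out={0}∪out(10)={0}

Run:
pos 0 'c': at 12
pos 1 'd': at 0 ·f
pos 2 'c': at 12
pos 3 'c': at 12 ·f
pos 4 'b': at 13
pos 5 'a': at 7 ·f
pos 6 'b': at 8
pos 7 'd': at 9  emit P1@[4:7]
pos 8 'e': at 10 ·f
pos 9 'e': at 10 ·f
pos 10 'c': at 12 ·f
pos 11 'b': at 13
pos 12 'b': at 14  emit P3@[10:12],P4@[11:12]
pos 13 'a': at 7 ·f
pos 14 'e': at 2 ·f
pos 15 'c': at 3
pos 16 'e': at 4
pos 17 'e': at 5  emit P0@[13:17]
pos 18 'b': at 6 ·f
pos 19 'a': at 7
pos 20 'e': at 2 ·f
pos 21 'c': at 3
pos 22 'e': at 4
pos 23 'e': at 5  emit P0@[19:23]
pos 24 'a': at 11 ·f  emit P2@[23:24]
pos 25 'a': at 1 ·f
pos 26 'e': at 2
pos 27 'a': at 11 ·f  emit P2@[26:27]
pos 28 'a': at 1 ·f
pos 29 'b': at 6 ·f
pos 30 'e': at 10 ·f
pos 31 'b': at 6 ·f
pos 32 'e': at 10 ·f
pos 33 'd': at 0 ·f
pos 34 'b': at 6
pos 35 'c': at 12 ·f
pos 36 'd': at 0 ·f
pos 37 'c': at 12
pos 38 'a': at 1 ·f
pos 39 'e': at 2
pos 40 'c': at 3
pos 41 'e': at 4
pos 42 'e': at 5  emit P0@[38:42]
pos 43 'b': at 6 ·f
pos 44 'b': at 15  emit P4@[43:44]
pos 45 'b': at 15 ·f  emit P4@[44:45]
pos 46 'e': at 10 ·f
pos 47 'e': at 10 ·f
pos 48 'b': at 6 ·f
pos 49 'a': at 7
pos 50 'b': at 8
pos 51 'd': at 9  emit P1@[48:51]
pos 52 'e': at 10 ·f
pos 53 'a': at 11  emit P2@[52:53]
pos 54 'e': at 2 ·f
pos 55 'b': at 6 ·f
pos 56 'b': at 15  emit P4@[55:56]
pos 57 'e': at 10 ·f
pos 58 'c': at 12 ·f
pos 59 'b': at 13
pos 60 'b': at 14  emit P3@[58:60],P4@[59:60]
pos 61 'b': at 15 ·f  emit P4@[60:61]
pos 62 'a': at 7 ·f
pos 63 'b': at 8
pos 64 'd': at 9  emit P1@[61:64]
pos 65 'c': at 12 ·f
pos 66 'b': at 13
pos 67 'c': at 12 ·f
pos 68 'e': at 10 ·f
pos 69 'e': at 10 ·f
pos 70 'b': at 6 ·f
pos 71 'c': at 12 ·f
pos 72 'b': at 13
pos 73 'b': at 14  emit P3@[71:73],P4@[72:73]
pos 74 'd': at 0 ·f
pos 75 'b': at 6
pos 76 'b': at 15  emit P4@[75:76]

Result: [[7,1],[12,3],[12,4],[17,0],[23,0],[24,2],[27,2],[42,0],[44,4],[45,4],[51,1],[53,2],[56,4],[60,3],[60,4],[61,4],[64,1],[73,3],[73,4],[76,4]]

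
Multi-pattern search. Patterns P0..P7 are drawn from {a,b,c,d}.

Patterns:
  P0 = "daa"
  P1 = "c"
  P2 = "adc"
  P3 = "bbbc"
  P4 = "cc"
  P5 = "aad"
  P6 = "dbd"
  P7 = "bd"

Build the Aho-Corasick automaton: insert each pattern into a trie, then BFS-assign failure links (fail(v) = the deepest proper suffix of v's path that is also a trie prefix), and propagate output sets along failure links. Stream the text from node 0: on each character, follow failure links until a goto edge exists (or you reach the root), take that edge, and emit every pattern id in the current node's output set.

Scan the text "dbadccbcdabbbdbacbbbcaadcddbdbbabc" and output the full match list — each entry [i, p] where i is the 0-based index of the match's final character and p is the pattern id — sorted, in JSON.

Build:
Trie (insert patterns):
  0='ε' goto a→5 b→8 c→4 d→1
  1='d' goto a→2 b→15
  2='da' goto a→3
  3='daa' goto ·  ←P0
  4='c' goto c→12  ←P1
  5='a' goto a→13 d→6
  6='ad' goto c→7
  7='adc' goto ·  ←P2
  8='b' goto b→9 d→17
  9='bb' goto b→10
  10='bbb' goto c→11
  11='bbbc' goto ·  ←P3
  12='cc' goto ·  ←P4
  13='aa' goto d→14
  14='aad' goto ·  ←P5
  15='db' goto d→16
  16='dbd' goto ·  ←P6
  17='bd' goto ·  ←P7

BFS fail/out derivation:
  n1('d'): parent n0 fail=0; on 'd' 0 → fail=0;  out ∅∪∅=∅
  n4('c'): parent n0 fail=0; on 'c' 0 → fail=0;  out {1}∪∅={1}
  n5('a'): parent n0 fail=0; on 'a' 0 → fail=0;  out ∅∪∅=∅
  n8('b'): parent n0 fail=0; on 'b' 0 → fail=0;  out ∅∪∅=∅
  n2('da'): parent n1 fail=0; on 'a' 0 → fail=5;  out ∅∪∅=∅
  n6('ad'): parent n5 fail=0; on 'd' 0 → fail=1;  out ∅∪∅=∅
  n9('bb'): parent n8 fail=0; on 'b' 0 → fail=8;  out ∅∪∅=∅
  n12('cc'): parent n4 fail=0; on 'c' 0 → fail=4;  out {4}∪{1}={1,4}
  n13('aa'): parent n5 fail=0; on 'a' 0 → fail=5;  out ∅∪∅=∅
  n15('db'): parent n1 fail=0; on 'b' 0 → fail=8;  out ∅∪∅=∅
  n17('bd'): parent n8 fail=0; on 'd' 0 → fail=1;  out {7}∪∅={7}
  n3('daa'): parent n2 fail=5; on 'a' 5 → fail=13;  out {0}∪∅={0}
  n7('adc'): parent n6 fail=1; on 'c' 1→0 → fail=4;  out {2}∪{1}={1,2}
  n10('bbb'): parent n9 fail=8; on 'b' 8 → fail=9;  out ∅∪∅=∅
  n14('aad'): parent n13 fail=5; on 'd' 5 → fail=6;  out {5}∪∅={5}
  n16('dbd'): parent n15 fail=8; on 'd' 8 → fail=17;  out {6}∪{7}={6,7}
  n11('bbbc'): parent n10 fail=9; on 'c' 9→8→0 → fail=4;  out {3}∪{1}={1,3}

Scan:
i=0 'd': node 0→1
i=1 'b': node 1→15
i=2 'a': node 15→5 (fail-walked)
i=3 'd': node 5→6
i=4 'c': node 6→7  emit P1@[4:4],P2@[2:4]
i=5 'c': node 7→12 (fail-walked)  emit P1@[5:5],P4@[4:5]
i=6 'b': node 12→8 (fail-walked)
i=7 'c': node 8→4 (fail-walked)  emit P1@[7:7]
i=8 'd': node 4→1 (fail-walked)
i=9 'a': node 1→2
i=10 'b': node 2→8 (fail-walked)
i=11 'b': node 8→9
i=12 'b': node 9→10
i=13 'd': node 10→17 (fail-walked)  emit P7@[12:13]
i=14 'b': node 17→15 (fail-walked)
i=15 'a': node 15→5 (fail-walked)
i=16 'c': node 5→4 (fail-walked)  emit P1@[16:16]
i=17 'b': node 4→8 (fail-walked)
i=18 'b': node 8→9
i=19 'b': node 9→10
i=20 'c': node 10→11  emit P1@[20:20],P3@[17:20]
i=21 'a': node 11→5 (fail-walked)
i=22 'a': node 5→13
i=23 'd': node 13→14  emit P5@[21:23]
i=24 'c': node 14→7 (fail-walked)  emit P1@[24:24],P2@[22:24]
i=25 'd': node 7→1 (fail-walked)
i=26 'd': node 1→1 (fail-walked)
i=27 'b': node 1→15
i=28 'd': node 15→16  emit P6@[26:28],P7@[27:28]
i=29 'b': node 16→15 (fail-walked)
i=30 'b': node 15→9 (fail-walked)
i=31 'a': node 9→5 (fail-walked)
i=32 'b': node 5→8 (fail-walked)
i=33 'c': node 8→4 (fail-walked)  emit P1@[33:33]

Result: [[4,1],[4,2],[5,1],[5,4],[7,1],[13,7],[16,1],[20,1],[20,3],[23,5],[24,1],[24,2],[28,6],[28,7],[33,1]]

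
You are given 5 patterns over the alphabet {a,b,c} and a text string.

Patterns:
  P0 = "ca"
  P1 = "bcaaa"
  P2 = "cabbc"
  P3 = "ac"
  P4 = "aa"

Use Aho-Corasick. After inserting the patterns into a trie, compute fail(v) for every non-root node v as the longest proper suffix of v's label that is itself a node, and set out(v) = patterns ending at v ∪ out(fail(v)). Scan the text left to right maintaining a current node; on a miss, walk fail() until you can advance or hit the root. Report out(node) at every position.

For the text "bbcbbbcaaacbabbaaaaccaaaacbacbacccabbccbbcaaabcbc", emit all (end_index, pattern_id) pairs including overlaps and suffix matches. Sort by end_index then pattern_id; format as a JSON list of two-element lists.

Build automaton:
Trie nodes:
  n0 'ε': a→11 b→3 c→1
  n1 'c': a→2
  n2 'ca': b→8  ←P0
  n3 'b': c→4
  n4 'bc': a→5
  n5 'bca': a→6
  n6 'bcaa': a→7
  n7 'bcaaa': ·  ←P1
  n8 'cab': b→9
  n9 'cabb': c→10
  n10 'cabbc': ·  ←P2
  n11 'a': a→13 c→12
  n12 'ac': ·  ←P3
  n13 'aa': ·  ←P4

Failure links (BFS by depth):
  fail(1) 'c': from fail(0)=0 chase 'c': 0 ⇒ 0;  out=∅∪out(0)=∅
  fail(3) 'b': from fail(0)=0 chase 'b': 0 ⇒ 0;  out=∅∪out(0)=∅
  fail(11) 'a': from fail(0)=0 chase 'a': 0 ⇒ 0;  out=∅∪out(0)=∅
  fail(2) 'ca': from fail(1)=0 chase 'a': 0 ⇒ 11;  out={0}∪out(11)={0}
  fail(4) 'bc': from fail(3)=0 chase 'c': 0 ⇒ 1;  out=∅∪out(1)=∅
  fail(12) 'ac': from fail(11)=0 chase 'c': 0 ⇒ 1;  out={3}∪out(1)={3}
  fail(13) 'aa': from fail(11)=0 chase 'a': 0 ⇒ 11;  out={4}∪out(11)={4}
  fail(5) 'bca': from fail(4)=1 chase 'a': 1 ⇒ 2;  out=∅∪out(2)={0}
  fail(8) 'cab': from fail(2)=11 chase 'b': 11→0 ⇒ 3;  out=∅∪out(3)=∅
  fail(6) 'bcaa': from fail(5)=2 chase 'a': 2→11 ⇒ 13;  out=∅∪out(13)={4}
  fail(9) 'cabb': from fail(8)=3 chase 'b': 3→0 ⇒ 3;  out=∅∪out(3)=∅
  fail(7) 'bcaaa': from fail(6)=13 chase 'a': 13→11 ⇒ 13;  out={1}∪out(13)={1,4}
  fail(10) 'cabbc': from fail(9)=3 chase 'c': 3 ⇒ 4;  out={2}∪out(4)={2}

Run:
[0] read 'b'  n0⇒n3
[1] read 'b'  n3⇒n3 (via fail)
[2] read 'c'  n3⇒n4
[3] read 'b'  n4⇒n3 (via fail)
[4] read 'b'  n3⇒n3 (via fail)
[5] read 'b'  n3⇒n3 (via fail)
[6] read 'c'  n3⇒n4
[7] read 'a'  n4⇒n5  ** P0@[6:7]
[8] read 'a'  n5⇒n6  ** P4@[7:8]
[9] read 'a'  n6⇒n7  ** P1@[5:9],P4@[8:9]
[10] read 'c'  n7⇒n12 (via fail)  ** P3@[9:10]
[11] read 'b'  n12⇒n3 (via fail)
[12] read 'a'  n3⇒n11 (via fail)
[13] read 'b'  n11⇒n3 (via fail)
[14] read 'b'  n3⇒n3 (via fail)
[15] read 'a'  n3⇒n11 (via fail)
[16] read 'a'  n11⇒n13  ** P4@[15:16]
[17] read 'a'  n13⇒n13 (via fail)  ** P4@[16:17]
[18] read 'a'  n13⇒n13 (via fail)  ** P4@[17:18]
[19] read 'c'  n13⇒n12 (via fail)  ** P3@[18:19]
[20] read 'c'  n12⇒n1 (via fail)
[21] read 'a'  n1⇒n2  ** P0@[20:21]
[22] read 'a'  n2⇒n13 (via fail)  ** P4@[21:22]
[23] read 'a'  n13⇒n13 (via fail)  ** P4@[22:23]
[24] read 'a'  n13⇒n13 (via fail)  ** P4@[23:24]
[25] read 'c'  n13⇒n12 (via fail)  ** P3@[24:25]
[26] read 'b'  n12⇒n3 (via fail)
[27] read 'a'  n3⇒n11 (via fail)
[28] read 'c'  n11⇒n12  ** P3@[27:28]
[29] read 'b'  n12⇒n3 (via fail)
[30] read 'a'  n3⇒n11 (via fail)
[31] read 'c'  n11⇒n12  ** P3@[30:31]
[32] read 'c'  n12⇒n1 (via fail)
[33] read 'c'  n1⇒n1 (via fail)
[34] read 'a'  n1⇒n2  ** P0@[33:34]
[35] read 'b'  n2⇒n8
[36] read 'b'  n8⇒n9
[37] read 'c'  n9⇒n10  ** P2@[33:37]
[38] read 'c'  n10⇒n1 (via fail)
[39] read 'b'  n1⇒n3 (via fail)
[40] read 'b'  n3⇒n3 (via fail)
[41] read 'c'  n3⇒n4
[42] read 'a'  n4⇒n5  ** P0@[41:42]
[43] read 'a'  n5⇒n6  ** P4@[42:43]
[44] read 'a'  n6⇒n7  ** P1@[40:44],P4@[43:44]
[45] read 'b'  n7⇒n3 (via fail)
[46] read 'c'  n3⇒n4
[47] read 'b'  n4⇒n3 (via fail)
[48] read 'c'  n3⇒n4

Matches: [[7,0],[8,4],[9,1],[9,4],[10,3],[16,4],[17,4],[18,4],[19,3],[21,0],[22,4],[23,4],[24,4],[25,3],[28,3],[31,3],[34,0],[37,2],[42,0],[43,4],[44,1],[44,4]]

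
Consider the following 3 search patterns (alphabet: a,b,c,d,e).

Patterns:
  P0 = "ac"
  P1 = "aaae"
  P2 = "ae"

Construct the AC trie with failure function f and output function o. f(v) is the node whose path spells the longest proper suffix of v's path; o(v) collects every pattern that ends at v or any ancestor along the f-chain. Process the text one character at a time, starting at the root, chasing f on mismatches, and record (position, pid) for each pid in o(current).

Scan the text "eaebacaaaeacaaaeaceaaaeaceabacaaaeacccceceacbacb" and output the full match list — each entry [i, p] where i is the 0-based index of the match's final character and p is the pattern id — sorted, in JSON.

Build automaton:
Trie nodes:
  n0 'ε': a→1
  n1 'a': a→3 c→2 e→6
  n2 'ac': ·  [P0 ends]
  n3 'aa': a→4
  n4 'aaa': e→5
  n5 'aaae': ·  [P1 ends]
  n6 'ae': ·  [P2 ends]

BFS fail/out derivation:
  fail(1) 'a': from fail(0)=0 chase 'a': 0 ⇒ 0;  out=∅∪out(0)=∅
  fail(2) 'ac': from fail(1)=0 chase 'c': 0 ⇒ 0;  out={0}∪out(0)={0}
  fail(3) 'aa': from fail(1)=0 chase 'a': 0 ⇒ 1;  out=∅∪out(1)=∅
  fail(6) 'ae': from fail(1)=0 chase 'e': 0 ⇒ 0;  out={2}∪out(0)={2}
  fail(4) 'aaa': from fail(3)=1 chase 'a': 1 ⇒ 3;  out=∅∪out(3)=∅
  fail(5) 'aaae': from fail(4)=3 chase 'e': 3→1 ⇒ 6;  out={1}∪out(6)={1,2}

Scan:
pos 0 'e': at 0
pos 1 'a': at 1
pos 2 'e': at 6  → match P2@[1:2]
pos 3 'b': at 0 ·f
pos 4 'a': at 1
pos 5 'c': at 2  → match P0@[4:5]
pos 6 'a': at 1 ·f
pos 7 'a': at 3
pos 8 'a': at 4
pos 9 'e': at 5  → match P1@[6:9],P2@[8:9]
pos 10 'a': at 1 ·f
pos 11 'c': at 2  → match P0@[10:11]
pos 12 'a': at 1 ·f
pos 13 'a': at 3
pos 14 'a': at 4
pos 15 'e': at 5  → match P1@[12:15],P2@[14:15]
pos 16 'a': at 1 ·f
pos 17 'c': at 2  → match P0@[16:17]
pos 18 'e': at 0 ·f
pos 19 'a': at 1
pos 20 'a': at 3
pos 21 'a': at 4
pos 22 'e': at 5  → match P1@[19:22],P2@[21:22]
pos 23 'a': at 1 ·f
pos 24 'c': at 2  → match P0@[23:24]
pos 25 'e': at 0 ·f
pos 26 'a': at 1
pos 27 'b': at 0 ·f
pos 28 'a': at 1
pos 29 'c': at 2  → match P0@[28:29]
pos 30 'a': at 1 ·f
pos 31 'a': at 3
pos 32 'a': at 4
pos 33 'e': at 5  → match P1@[30:33],P2@[32:33]
pos 34 'a': at 1 ·f
pos 35 'c': at 2  → match P0@[34:35]
pos 36 'c': at 0 ·f
pos 37 'c': at 0
pos 38 'c': at 0
pos 39 'e': at 0
pos 40 'c': at 0
pos 41 'e': at 0
pos 42 'a': at 1
pos 43 'c': at 2  → match P0@[42:43]
pos 44 'b': at 0 ·f
pos 45 'a': at 1
pos 46 'c': at 2  → match P0@[45:46]
pos 47 'b': at 0 ·f

Result: [[2,2],[5,0],[9,1],[9,2],[11,0],[15,1],[15,2],[17,0],[22,1],[22,2],[24,0],[29,0],[33,1],[33,2],[35,0],[43,0],[46,0]]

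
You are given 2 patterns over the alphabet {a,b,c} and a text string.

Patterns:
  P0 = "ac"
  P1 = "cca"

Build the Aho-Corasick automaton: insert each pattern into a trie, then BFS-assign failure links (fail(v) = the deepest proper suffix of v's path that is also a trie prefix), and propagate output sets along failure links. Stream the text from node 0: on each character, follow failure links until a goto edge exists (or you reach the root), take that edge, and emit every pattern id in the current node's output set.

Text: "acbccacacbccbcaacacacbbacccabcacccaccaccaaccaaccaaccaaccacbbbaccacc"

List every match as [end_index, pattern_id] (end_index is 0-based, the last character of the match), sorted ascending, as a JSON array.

Build automaton:
Trie nodes:
  0='ε' goto a→1 c→3
  1='a' goto c→2
  2='ac' goto ·  [P0 ends]
  3='c' goto c→4
  4='cc' goto a→5
  5='cca' goto ·  [P1 ends]

BFS fail/out derivation:
  n1('a'): parent n0 fail=0; on 'a' 0 → fail=0;  out ∅∪∅=∅
  n3('c'): parent n0 fail=0; on 'c' 0 → fail=0;  out ∅∪∅=∅
  n2('ac'): parent n1 fail=0; on 'c' 0 → fail=3;  out {0}∪∅={0}
  n4('cc'): parent n3 fail=0; on 'c' 0 → fail=3;  out ∅∪∅=∅
  n5('cca'): parent n4 fail=3; on 'a' 3→0 → fail=1;  out {1}∪∅={1}

Run:
pos 0 'a': at 1
pos 1 'c': at 2  emit P0@[0:1]
pos 2 'b': at 0 (via fail)
pos 3 'c': at 3
pos 4 'c': at 4
pos 5 'a': at 5  emit P1@[3:5]
pos 6 'c': at 2 (via fail)  emit P0@[5:6]
pos 7 'a': at 1 (via fail)
pos 8 'c': at 2  emit P0@[7:8]
pos 9 'b': at 0 (via fail)
pos 10 'c': at 3
pos 11 'c': at 4
pos 12 'b': at 0 (via fail)
pos 13 'c': at 3
pos 14 'a': at 1 (via fail)
pos 15 'a': at 1 (via fail)
pos 16 'c': at 2  emit P0@[15:16]
pos 17 'a': at 1 (via fail)
pos 18 'c': at 2  emit P0@[17:18]
pos 19 'a': at 1 (via fail)
pos 20 'c': at 2  emit P0@[19:20]
pos 21 'b': at 0 (via fail)
pos 22 'b': at 0
pos 23 'a': at 1
pos 24 'c': at 2  emit P0@[23:24]
pos 25 'c': at 4 (via fail)
pos 26 'c': at 4 (via fail)
pos 27 'a': at 5  emit P1@[25:27]
pos 28 'b': at 0 (via fail)
pos 29 'c': at 3
pos 30 'a': at 1 (via fail)
pos 31 'c': at 2  emit P0@[30:31]
pos 32 'c': at 4 (via fail)
pos 33 'c': at 4 (via fail)
pos 34 'a': at 5  emit P1@[32:34]
pos 35 'c': at 2 (via fail)  emit P0@[34:35]
pos 36 'c': at 4 (via fail)
pos 37 'a': at 5  emit P1@[35:37]
pos 38 'c': at 2 (via fail)  emit P0@[37:38]
pos 39 'c': at 4 (via fail)
pos 40 'a': at 5  emit P1@[38:40]
pos 41 'a': at 1 (via fail)
pos 42 'c': at 2  emit P0@[41:42]
pos 43 'c': at 4 (via fail)
pos 44 'a': at 5  emit P1@[42:44]
pos 45 'a': at 1 (via fail)
pos 46 'c': at 2  emit P0@[45:46]
pos 47 'c': at 4 (via fail)
pos 48 'a': at 5  emit P1@[46:48]
pos 49 'a': at 1 (via fail)
pos 50 'c': at 2  emit P0@[49:50]
pos 51 'c': at 4 (via fail)
pos 52 'a': at 5  emit P1@[50:52]
pos 53 'a': at 1 (via fail)
pos 54 'c': at 2  emit P0@[53:54]
pos 55 'c': at 4 (via fail)
pos 56 'a': at 5  emit P1@[54:56]
pos 57 'c': at 2 (via fail)  emit P0@[56:57]
pos 58 'b': at 0 (via fail)
pos 59 'b': at 0
pos 60 'b': at 0
pos 61 'a': at 1
pos 62 'c': at 2  emit P0@[61:62]
pos 63 'c': at 4 (via fail)
pos 64 'a': at 5  emit P1@[62:64]
pos 65 'c': at 2 (via fail)  emit P0@[64:65]
pos 66 'c': at 4 (via fail)

Matches: [[1,0],[5,1],[6,0],[8,0],[16,0],[18,0],[20,0],[24,0],[27,1],[31,0],[34,1],[35,0],[37,1],[38,0],[40,1],[42,0],[44,1],[46,0],[48,1],[50,0],[52,1],[54,0],[56,1],[57,0],[62,0],[64,1],[65,0]]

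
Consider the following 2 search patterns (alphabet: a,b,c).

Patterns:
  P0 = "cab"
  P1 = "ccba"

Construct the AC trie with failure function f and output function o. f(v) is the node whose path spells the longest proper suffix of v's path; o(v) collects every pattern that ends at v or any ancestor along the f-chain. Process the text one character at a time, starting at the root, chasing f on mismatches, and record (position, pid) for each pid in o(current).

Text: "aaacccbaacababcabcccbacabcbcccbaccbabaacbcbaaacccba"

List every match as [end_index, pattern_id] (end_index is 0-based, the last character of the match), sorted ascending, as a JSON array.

Construct AC machine:
Trie (insert patterns):
  n0 'ε': c→1
  n1 'c': a→2 c→4
  n2 'ca': b→3
  n3 'cab': ·  ←P0
  n4 'cc': b→5
  n5 'ccb': a→6
  n6 'ccba': ·  ←P1

BFS fail/out derivation:
  fail(1) 'c': from fail(0)=0 chase 'c': 0 ⇒ 0;  out=∅∪out(0)=∅
  fail(2) 'ca': from fail(1)=0 chase 'a': 0 ⇒ 0;  out=∅∪out(0)=∅
  fail(4) 'cc': from fail(1)=0 chase 'c': 0 ⇒ 1;  out=∅∪out(1)=∅
  fail(3) 'cab': from fail(2)=0 chase 'b': 0 ⇒ 0;  out={0}∪out(0)={0}
  fail(5) 'ccb': from fail(4)=1 chase 'b': 1→0 ⇒ 0;  out=∅∪out(0)=∅
  fail(6) 'ccba': from fail(5)=0 chase 'a': 0 ⇒ 0;  out={1}∪out(0)={1}

Run:
[0] read 'a'  n0⇒n0
[1] read 'a'  n0⇒n0
[2] read 'a'  n0⇒n0
[3] read 'c'  n0⇒n1
[4] read 'c'  n1⇒n4
[5] read 'c'  n4⇒n4 (fail-walked)
[6] read 'b'  n4⇒n5
[7] read 'a'  n5⇒n6  ** P1@[4:7]
[8] read 'a'  n6⇒n0 (fail-walked)
[9] read 'c'  n0⇒n1
[10] read 'a'  n1⇒n2
[11] read 'b'  n2⇒n3  ** P0@[9:11]
[12] read 'a'  n3⇒n0 (fail-walked)
[13] read 'b'  n0⇒n0
[14] read 'c'  n0⇒n1
[15] read 'a'  n1⇒n2
[16] read 'b'  n2⇒n3  ** P0@[14:16]
[17] read 'c'  n3⇒n1 (fail-walked)
[18] read 'c'  n1⇒n4
[19] read 'c'  n4⇒n4 (fail-walked)
[20] read 'b'  n4⇒n5
[21] read 'a'  n5⇒n6  ** P1@[18:21]
[22] read 'c'  n6⇒n1 (fail-walked)
[23] read 'a'  n1⇒n2
[24] read 'b'  n2⇒n3  ** P0@[22:24]
[25] read 'c'  n3⇒n1 (fail-walked)
[26] read 'b'  n1⇒n0 (fail-walked)
[27] read 'c'  n0⇒n1
[28] read 'c'  n1⇒n4
[29] read 'c'  n4⇒n4 (fail-walked)
[30] read 'b'  n4⇒n5
[31] read 'a'  n5⇒n6  ** P1@[28:31]
[32] read 'c'  n6⇒n1 (fail-walked)
[33] read 'c'  n1⇒n4
[34] read 'b'  n4⇒n5
[35] read 'a'  n5⇒n6  ** P1@[32:35]
[36] read 'b'  n6⇒n0 (fail-walked)
[37] read 'a'  n0⇒n0
[38] read 'a'  n0⇒n0
[39] read 'c'  n0⇒n1
[40] read 'b'  n1⇒n0 (fail-walked)
[41] read 'c'  n0⇒n1
[42] read 'b'  n1⇒n0 (fail-walked)
[43] read 'a'  n0⇒n0
[44] read 'a'  n0⇒n0
[45] read 'a'  n0⇒n0
[46] read 'c'  n0⇒n1
[47] read 'c'  n1⇒n4
[48] read 'c'  n4⇒n4 (fail-walked)
[49] read 'b'  n4⇒n5
[50] read 'a'  n5⇒n6  ** P1@[47:50]

Result: [[7,1],[11,0],[16,0],[21,1],[24,0],[31,1],[35,1],[50,1]]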